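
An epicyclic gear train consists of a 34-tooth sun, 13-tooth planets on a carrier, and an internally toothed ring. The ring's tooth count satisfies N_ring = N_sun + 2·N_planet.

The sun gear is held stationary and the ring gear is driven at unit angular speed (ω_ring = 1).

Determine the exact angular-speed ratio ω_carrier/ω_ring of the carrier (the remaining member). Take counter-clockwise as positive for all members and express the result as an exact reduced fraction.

N_ring = 34 + 2·13 = 60
34(ω_s−ω_c) = −60(ω_r−ω_c),  ω_s=0, ω_r=1
34(0−ω_c) = −60(1−ω_c)  ⇒  94ω_c = 60  ⇒  ω_c = 30/47
ω_c/ω_r = 30/47

30/47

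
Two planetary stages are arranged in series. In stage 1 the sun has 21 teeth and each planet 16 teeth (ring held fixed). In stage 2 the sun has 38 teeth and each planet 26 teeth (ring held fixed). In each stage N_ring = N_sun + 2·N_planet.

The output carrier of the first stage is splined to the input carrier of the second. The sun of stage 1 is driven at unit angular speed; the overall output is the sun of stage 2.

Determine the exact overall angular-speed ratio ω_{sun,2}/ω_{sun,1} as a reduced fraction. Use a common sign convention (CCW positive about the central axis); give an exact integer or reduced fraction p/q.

672/703

Stage 1: N_ring = 21 + 2·16 = 53
Stage 1: 21(ω_s−ω_c) = −53(ω_r−ω_c),  ω_r=0, ω_s=1
Stage 1: 21(1−ω_c) = −53(0−ω_c)  ⇒  74ω_c = 21  ⇒  ω_c = 21/74
  ⇒ ω_c¹/ω_s¹ = 21/74
Stage 2: N_ring = 38 + 2·26 = 90
Stage 2: 38(ω_s−ω_c) = −90(ω_r−ω_c),  ω_r=0, ω_c=1
Stage 2: ω_s = 1 − (90/38)(0−1) = 64/19
  ⇒ ω_s²/ω_c² = 64/19
Coupling ω_c² = ω_c¹ ⇒ overall = 21/74 × 64/19 = 672/703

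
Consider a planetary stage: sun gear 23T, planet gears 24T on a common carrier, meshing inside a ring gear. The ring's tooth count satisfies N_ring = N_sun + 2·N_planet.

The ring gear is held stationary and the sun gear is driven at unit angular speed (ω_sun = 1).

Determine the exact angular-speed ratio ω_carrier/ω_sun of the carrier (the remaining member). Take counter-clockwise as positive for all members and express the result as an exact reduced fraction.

N_ring = 23 + 2·24 = 71
23(ω_s−ω_c) = −71(ω_r−ω_c),  ω_r=0, ω_s=1
23(1−ω_c) = −71(0−ω_c)  ⇒  94ω_c = 23  ⇒  ω_c = 23/94
ω_c/ω_s = 23/94

23/94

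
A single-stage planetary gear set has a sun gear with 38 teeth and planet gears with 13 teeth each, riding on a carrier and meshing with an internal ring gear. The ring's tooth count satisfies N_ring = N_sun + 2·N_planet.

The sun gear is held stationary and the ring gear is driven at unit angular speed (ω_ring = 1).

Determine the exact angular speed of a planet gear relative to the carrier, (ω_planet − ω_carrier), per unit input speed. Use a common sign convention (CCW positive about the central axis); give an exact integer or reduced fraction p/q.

1216/663

N_ring = 38 + 2·13 = 64
38(ω_s−ω_c) = −64(ω_r−ω_c),  ω_s=0, ω_r=1
38(0−ω_c) = −64(1−ω_c)  ⇒  102ω_c = 64  ⇒  ω_c = 32/51
sun–planet: 38·(0−32/51) = −13·(ω_p−ω_c)  ⇒  ω_p−ω_c = −(38/13)·(-32/51) = 1216/663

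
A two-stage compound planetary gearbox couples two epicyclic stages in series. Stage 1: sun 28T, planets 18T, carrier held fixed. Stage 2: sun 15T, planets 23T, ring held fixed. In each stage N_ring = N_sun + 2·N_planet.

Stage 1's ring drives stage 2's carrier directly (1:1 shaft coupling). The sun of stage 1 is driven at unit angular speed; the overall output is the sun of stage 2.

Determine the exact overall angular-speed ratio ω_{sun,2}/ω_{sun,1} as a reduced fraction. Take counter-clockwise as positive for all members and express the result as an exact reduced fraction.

-133/60

Stage 1: N_ring = 28 + 2·18 = 64
Stage 1: 28(ω_s−ω_c) = −64(ω_r−ω_c),  ω_c=0, ω_s=1
Stage 1: ω_r = 0 − (28/64)(1−0) = -7/16
  ⇒ ω_r¹/ω_s¹ = -7/16
Stage 2: N_ring = 15 + 2·23 = 61
Stage 2: 15(ω_s−ω_c) = −61(ω_r−ω_c),  ω_r=0, ω_c=1
Stage 2: ω_s = 1 − (61/15)(0−1) = 76/15
  ⇒ ω_s²/ω_c² = 76/15
Coupling ω_c² = ω_r¹ ⇒ overall = -7/16 × 76/15 = -133/60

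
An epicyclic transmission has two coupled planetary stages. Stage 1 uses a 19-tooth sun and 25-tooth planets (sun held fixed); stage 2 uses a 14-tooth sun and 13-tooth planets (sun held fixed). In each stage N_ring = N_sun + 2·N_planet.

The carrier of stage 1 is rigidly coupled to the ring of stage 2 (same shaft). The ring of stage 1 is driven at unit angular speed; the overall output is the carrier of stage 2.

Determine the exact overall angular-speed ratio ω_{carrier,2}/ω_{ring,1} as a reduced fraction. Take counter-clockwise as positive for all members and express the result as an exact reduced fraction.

Stage 1: N_ring = 19 + 2·25 = 69
Stage 1: 19(ω_s−ω_c) = −69(ω_r−ω_c),  ω_s=0, ω_r=1
Stage 1: 19(0−ω_c) = −69(1−ω_c)  ⇒  88ω_c = 69  ⇒  ω_c = 69/88
  ⇒ ω_c¹/ω_r¹ = 69/88
Stage 2: N_ring = 14 + 2·13 = 40
Stage 2: 14(ω_s−ω_c) = −40(ω_r−ω_c),  ω_s=0, ω_r=1
Stage 2: 14(0−ω_c) = −40(1−ω_c)  ⇒  54ω_c = 40  ⇒  ω_c = 20/27
  ⇒ ω_c²/ω_r² = 20/27
Coupling ω_r² = ω_c¹ ⇒ overall = 69/88 × 20/27 = 115/198

115/198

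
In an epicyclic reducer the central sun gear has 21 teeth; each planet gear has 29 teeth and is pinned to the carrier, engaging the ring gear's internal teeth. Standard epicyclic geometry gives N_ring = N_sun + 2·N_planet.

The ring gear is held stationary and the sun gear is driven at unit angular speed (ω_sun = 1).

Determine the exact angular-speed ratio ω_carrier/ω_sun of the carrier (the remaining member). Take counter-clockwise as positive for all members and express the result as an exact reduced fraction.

N_ring = 21 + 2·29 = 79
21(ω_s−ω_c) = −79(ω_r−ω_c),  ω_r=0, ω_s=1
21(1−ω_c) = −79(0−ω_c)  ⇒  100ω_c = 21  ⇒  ω_c = 21/100
ω_c/ω_s = 21/100

21/100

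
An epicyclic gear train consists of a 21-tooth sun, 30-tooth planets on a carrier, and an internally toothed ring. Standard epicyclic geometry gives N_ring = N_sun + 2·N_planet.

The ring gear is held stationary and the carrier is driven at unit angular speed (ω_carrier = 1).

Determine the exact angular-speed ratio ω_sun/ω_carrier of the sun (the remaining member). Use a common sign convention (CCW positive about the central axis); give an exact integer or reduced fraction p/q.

34/7

N_ring = 21 + 2·30 = 81
21(ω_s−ω_c) = −81(ω_r−ω_c),  ω_r=0, ω_c=1
ω_s = 1 − (81/21)(0−1) = 34/7
ω_s/ω_c = 34/7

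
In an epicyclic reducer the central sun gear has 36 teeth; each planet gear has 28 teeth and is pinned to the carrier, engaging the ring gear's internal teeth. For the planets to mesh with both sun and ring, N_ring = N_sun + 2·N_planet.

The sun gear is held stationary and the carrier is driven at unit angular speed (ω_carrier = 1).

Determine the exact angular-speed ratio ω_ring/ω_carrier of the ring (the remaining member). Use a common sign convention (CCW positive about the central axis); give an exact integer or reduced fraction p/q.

N_ring = 36 + 2·28 = 92
36(ω_s−ω_c) = −92(ω_r−ω_c),  ω_s=0, ω_c=1
ω_r = 1 − (36/92)(0−1) = 32/23
ω_r/ω_c = 32/23

32/23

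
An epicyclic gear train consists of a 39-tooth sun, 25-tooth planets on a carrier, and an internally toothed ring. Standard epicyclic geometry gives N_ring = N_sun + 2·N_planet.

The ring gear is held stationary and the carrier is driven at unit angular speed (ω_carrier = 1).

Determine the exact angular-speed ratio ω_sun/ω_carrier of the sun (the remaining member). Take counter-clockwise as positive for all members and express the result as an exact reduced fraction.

N_ring = 39 + 2·25 = 89
39(ω_s−ω_c) = −89(ω_r−ω_c),  ω_r=0, ω_c=1
ω_s = 1 − (89/39)(0−1) = 128/39
ω_s/ω_c = 128/39

128/39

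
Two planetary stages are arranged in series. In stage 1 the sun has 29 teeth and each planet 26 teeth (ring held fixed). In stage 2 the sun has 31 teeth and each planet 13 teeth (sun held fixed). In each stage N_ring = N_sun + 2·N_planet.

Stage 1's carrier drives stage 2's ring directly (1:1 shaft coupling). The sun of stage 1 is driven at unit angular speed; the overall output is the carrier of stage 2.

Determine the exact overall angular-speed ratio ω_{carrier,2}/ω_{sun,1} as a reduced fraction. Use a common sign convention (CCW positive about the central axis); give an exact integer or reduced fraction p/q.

Stage 1: N_ring = 29 + 2·26 = 81
Stage 1: 29(ω_s−ω_c) = −81(ω_r−ω_c),  ω_r=0, ω_s=1
Stage 1: 29(1−ω_c) = −81(0−ω_c)  ⇒  110ω_c = 29  ⇒  ω_c = 29/110
  ⇒ ω_c¹/ω_s¹ = 29/110
Stage 2: N_ring = 31 + 2·13 = 57
Stage 2: 31(ω_s−ω_c) = −57(ω_r−ω_c),  ω_s=0, ω_r=1
Stage 2: 31(0−ω_c) = −57(1−ω_c)  ⇒  88ω_c = 57  ⇒  ω_c = 57/88
  ⇒ ω_c²/ω_r² = 57/88
Coupling ω_r² = ω_c¹ ⇒ overall = 29/110 × 57/88 = 1653/9680

1653/9680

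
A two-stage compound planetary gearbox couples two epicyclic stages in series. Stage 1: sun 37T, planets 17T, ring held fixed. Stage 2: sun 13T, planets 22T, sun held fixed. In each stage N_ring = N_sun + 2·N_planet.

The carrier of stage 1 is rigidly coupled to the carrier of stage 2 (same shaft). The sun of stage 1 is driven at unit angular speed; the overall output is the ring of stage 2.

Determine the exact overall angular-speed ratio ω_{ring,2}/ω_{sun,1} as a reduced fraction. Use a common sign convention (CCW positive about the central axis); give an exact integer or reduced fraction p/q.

1295/3078

Stage 1: N_ring = 37 + 2·17 = 71
Stage 1: 37(ω_s−ω_c) = −71(ω_r−ω_c),  ω_r=0, ω_s=1
Stage 1: 37(1−ω_c) = −71(0−ω_c)  ⇒  108ω_c = 37  ⇒  ω_c = 37/108
  ⇒ ω_c¹/ω_s¹ = 37/108
Stage 2: N_ring = 13 + 2·22 = 57
Stage 2: 13(ω_s−ω_c) = −57(ω_r−ω_c),  ω_s=0, ω_c=1
Stage 2: ω_r = 1 − (13/57)(0−1) = 70/57
  ⇒ ω_r²/ω_c² = 70/57
Coupling ω_c² = ω_c¹ ⇒ overall = 37/108 × 70/57 = 1295/3078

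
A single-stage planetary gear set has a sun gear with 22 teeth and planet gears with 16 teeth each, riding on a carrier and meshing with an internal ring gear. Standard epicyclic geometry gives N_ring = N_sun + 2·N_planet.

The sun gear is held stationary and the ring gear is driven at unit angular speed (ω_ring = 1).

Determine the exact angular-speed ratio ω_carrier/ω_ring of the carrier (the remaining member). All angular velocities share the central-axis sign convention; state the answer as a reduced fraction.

N_ring = 22 + 2·16 = 54
22(ω_s−ω_c) = −54(ω_r−ω_c),  ω_s=0, ω_r=1
22(0−ω_c) = −54(1−ω_c)  ⇒  76ω_c = 54  ⇒  ω_c = 27/38
ω_c/ω_r = 27/38

27/38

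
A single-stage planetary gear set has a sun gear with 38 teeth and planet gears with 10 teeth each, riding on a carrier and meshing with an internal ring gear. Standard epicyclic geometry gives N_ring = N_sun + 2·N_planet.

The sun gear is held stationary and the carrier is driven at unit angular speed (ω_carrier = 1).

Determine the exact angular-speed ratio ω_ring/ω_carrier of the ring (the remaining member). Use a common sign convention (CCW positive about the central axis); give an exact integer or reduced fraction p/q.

N_ring = 38 + 2·10 = 58
38(ω_s−ω_c) = −58(ω_r−ω_c),  ω_s=0, ω_c=1
ω_r = 1 − (38/58)(0−1) = 48/29
ω_r/ω_c = 48/29

48/29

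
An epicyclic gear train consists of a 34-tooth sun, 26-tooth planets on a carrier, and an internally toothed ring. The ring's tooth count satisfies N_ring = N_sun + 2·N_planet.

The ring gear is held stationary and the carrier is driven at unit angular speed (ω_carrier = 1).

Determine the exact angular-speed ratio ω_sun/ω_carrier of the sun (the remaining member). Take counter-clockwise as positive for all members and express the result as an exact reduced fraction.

N_ring = 34 + 2·26 = 86
34(ω_s−ω_c) = −86(ω_r−ω_c),  ω_r=0, ω_c=1
ω_s = 1 − (86/34)(0−1) = 60/17
ω_s/ω_c = 60/17

60/17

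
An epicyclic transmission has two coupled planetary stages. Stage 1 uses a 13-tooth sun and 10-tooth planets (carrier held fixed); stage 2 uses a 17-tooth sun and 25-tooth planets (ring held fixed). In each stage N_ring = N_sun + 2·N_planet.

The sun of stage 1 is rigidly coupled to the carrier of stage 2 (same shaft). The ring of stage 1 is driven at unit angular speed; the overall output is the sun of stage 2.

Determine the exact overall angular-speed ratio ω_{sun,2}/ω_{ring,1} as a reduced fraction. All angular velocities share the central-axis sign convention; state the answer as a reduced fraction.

-2772/221

Stage 1: N_ring = 13 + 2·10 = 33
Stage 1: 13(ω_s−ω_c) = −33(ω_r−ω_c),  ω_c=0, ω_r=1
Stage 1: ω_s = 0 − (33/13)(1−0) = -33/13
  ⇒ ω_s¹/ω_r¹ = -33/13
Stage 2: N_ring = 17 + 2·25 = 67
Stage 2: 17(ω_s−ω_c) = −67(ω_r−ω_c),  ω_r=0, ω_c=1
Stage 2: ω_s = 1 − (67/17)(0−1) = 84/17
  ⇒ ω_s²/ω_c² = 84/17
Coupling ω_c² = ω_s¹ ⇒ overall = -33/13 × 84/17 = -2772/221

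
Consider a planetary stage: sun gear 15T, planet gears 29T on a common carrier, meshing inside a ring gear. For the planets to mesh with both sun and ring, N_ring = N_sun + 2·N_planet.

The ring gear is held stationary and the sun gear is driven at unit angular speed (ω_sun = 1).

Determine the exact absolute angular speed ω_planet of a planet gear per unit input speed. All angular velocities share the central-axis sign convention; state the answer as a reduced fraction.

-15/58

N_ring = 15 + 2·29 = 73
15(ω_s−ω_c) = −73(ω_r−ω_c),  ω_r=0, ω_s=1
15(1−ω_c) = −73(0−ω_c)  ⇒  88ω_c = 15  ⇒  ω_c = 15/88
sun–planet: 15·(1−15/88) = −29·(ω_p−ω_c)  ⇒  ω_p−ω_c = −(15/29)·(73/88) = -1095/2552
ω_p = 15/88 − 1095/2552 = -15/58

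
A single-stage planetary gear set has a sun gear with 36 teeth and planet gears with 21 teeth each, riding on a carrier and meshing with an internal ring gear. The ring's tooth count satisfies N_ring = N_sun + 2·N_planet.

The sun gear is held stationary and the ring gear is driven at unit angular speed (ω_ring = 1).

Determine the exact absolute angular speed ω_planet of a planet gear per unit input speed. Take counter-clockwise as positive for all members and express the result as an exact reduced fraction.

13/7

N_ring = 36 + 2·21 = 78
36(ω_s−ω_c) = −78(ω_r−ω_c),  ω_s=0, ω_r=1
36(0−ω_c) = −78(1−ω_c)  ⇒  114ω_c = 78  ⇒  ω_c = 13/19
sun–planet: 36·(0−13/19) = −21·(ω_p−ω_c)  ⇒  ω_p−ω_c = −(36/21)·(-13/19) = 156/133
ω_p = 13/19 + 156/133 = 13/7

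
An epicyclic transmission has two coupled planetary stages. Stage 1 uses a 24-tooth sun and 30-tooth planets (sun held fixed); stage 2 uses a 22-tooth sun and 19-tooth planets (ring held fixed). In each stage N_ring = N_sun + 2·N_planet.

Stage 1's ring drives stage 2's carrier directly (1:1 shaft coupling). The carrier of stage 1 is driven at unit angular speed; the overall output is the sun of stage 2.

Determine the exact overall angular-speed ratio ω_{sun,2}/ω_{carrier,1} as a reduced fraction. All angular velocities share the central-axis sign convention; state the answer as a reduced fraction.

Stage 1: N_ring = 24 + 2·30 = 84
Stage 1: 24(ω_s−ω_c) = −84(ω_r−ω_c),  ω_s=0, ω_c=1
Stage 1: ω_r = 1 − (24/84)(0−1) = 9/7
  ⇒ ω_r¹/ω_c¹ = 9/7
Stage 2: N_ring = 22 + 2·19 = 60
Stage 2: 22(ω_s−ω_c) = −60(ω_r−ω_c),  ω_r=0, ω_c=1
Stage 2: ω_s = 1 − (60/22)(0−1) = 41/11
  ⇒ ω_s²/ω_c² = 41/11
Coupling ω_c² = ω_r¹ ⇒ overall = 9/7 × 41/11 = 369/77

369/77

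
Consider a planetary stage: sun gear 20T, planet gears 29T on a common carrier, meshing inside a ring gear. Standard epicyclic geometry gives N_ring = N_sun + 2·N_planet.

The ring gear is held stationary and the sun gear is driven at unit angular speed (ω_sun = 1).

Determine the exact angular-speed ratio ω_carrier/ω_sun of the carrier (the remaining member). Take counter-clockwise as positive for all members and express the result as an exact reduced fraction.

10/49

N_ring = 20 + 2·29 = 78
20(ω_s−ω_c) = −78(ω_r−ω_c),  ω_r=0, ω_s=1
20(1−ω_c) = −78(0−ω_c)  ⇒  98ω_c = 20  ⇒  ω_c = 10/49
ω_c/ω_s = 10/49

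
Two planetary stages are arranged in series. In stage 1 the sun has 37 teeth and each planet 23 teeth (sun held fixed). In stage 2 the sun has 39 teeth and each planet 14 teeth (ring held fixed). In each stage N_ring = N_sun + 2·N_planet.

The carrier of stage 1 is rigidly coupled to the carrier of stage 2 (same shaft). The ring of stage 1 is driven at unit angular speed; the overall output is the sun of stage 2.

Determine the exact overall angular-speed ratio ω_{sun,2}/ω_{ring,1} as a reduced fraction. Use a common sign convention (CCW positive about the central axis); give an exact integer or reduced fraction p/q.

Stage 1: N_ring = 37 + 2·23 = 83
Stage 1: 37(ω_s−ω_c) = −83(ω_r−ω_c),  ω_s=0, ω_r=1
Stage 1: 37(0−ω_c) = −83(1−ω_c)  ⇒  120ω_c = 83  ⇒  ω_c = 83/120
  ⇒ ω_c¹/ω_r¹ = 83/120
Stage 2: N_ring = 39 + 2·14 = 67
Stage 2: 39(ω_s−ω_c) = −67(ω_r−ω_c),  ω_r=0, ω_c=1
Stage 2: ω_s = 1 − (67/39)(0−1) = 106/39
  ⇒ ω_s²/ω_c² = 106/39
Coupling ω_c² = ω_c¹ ⇒ overall = 83/120 × 106/39 = 4399/2340

4399/2340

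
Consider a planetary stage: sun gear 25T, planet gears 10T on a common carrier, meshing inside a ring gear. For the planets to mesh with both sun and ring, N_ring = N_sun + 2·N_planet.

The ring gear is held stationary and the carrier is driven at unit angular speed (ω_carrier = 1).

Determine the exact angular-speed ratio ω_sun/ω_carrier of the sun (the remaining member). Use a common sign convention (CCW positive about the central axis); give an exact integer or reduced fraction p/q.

14/5

N_ring = 25 + 2·10 = 45
25(ω_s−ω_c) = −45(ω_r−ω_c),  ω_r=0, ω_c=1
ω_s = 1 − (45/25)(0−1) = 14/5
ω_s/ω_c = 14/5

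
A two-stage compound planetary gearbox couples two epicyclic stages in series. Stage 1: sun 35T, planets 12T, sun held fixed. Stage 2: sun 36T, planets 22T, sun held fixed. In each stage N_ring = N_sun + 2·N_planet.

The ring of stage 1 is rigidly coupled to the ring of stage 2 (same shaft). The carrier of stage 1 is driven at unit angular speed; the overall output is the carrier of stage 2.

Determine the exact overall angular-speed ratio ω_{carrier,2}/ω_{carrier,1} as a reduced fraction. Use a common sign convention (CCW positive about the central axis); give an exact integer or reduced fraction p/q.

1880/1711

Stage 1: N_ring = 35 + 2·12 = 59
Stage 1: 35(ω_s−ω_c) = −59(ω_r−ω_c),  ω_s=0, ω_c=1
Stage 1: ω_r = 1 − (35/59)(0−1) = 94/59
  ⇒ ω_r¹/ω_c¹ = 94/59
Stage 2: N_ring = 36 + 2·22 = 80
Stage 2: 36(ω_s−ω_c) = −80(ω_r−ω_c),  ω_s=0, ω_r=1
Stage 2: 36(0−ω_c) = −80(1−ω_c)  ⇒  116ω_c = 80  ⇒  ω_c = 20/29
  ⇒ ω_c²/ω_r² = 20/29
Coupling ω_r² = ω_r¹ ⇒ overall = 94/59 × 20/29 = 1880/1711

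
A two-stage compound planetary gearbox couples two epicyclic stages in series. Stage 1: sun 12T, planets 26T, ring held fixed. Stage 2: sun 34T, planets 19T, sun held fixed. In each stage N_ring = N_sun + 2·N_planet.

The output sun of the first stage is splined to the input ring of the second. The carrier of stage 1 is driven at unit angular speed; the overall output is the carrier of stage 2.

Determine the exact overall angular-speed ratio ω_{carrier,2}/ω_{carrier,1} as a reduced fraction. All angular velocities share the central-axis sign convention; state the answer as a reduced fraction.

Stage 1: N_ring = 12 + 2·26 = 64
Stage 1: 12(ω_s−ω_c) = −64(ω_r−ω_c),  ω_r=0, ω_c=1
Stage 1: ω_s = 1 − (64/12)(0−1) = 19/3
  ⇒ ω_s¹/ω_c¹ = 19/3
Stage 2: N_ring = 34 + 2·19 = 72
Stage 2: 34(ω_s−ω_c) = −72(ω_r−ω_c),  ω_s=0, ω_r=1
Stage 2: 34(0−ω_c) = −72(1−ω_c)  ⇒  106ω_c = 72  ⇒  ω_c = 36/53
  ⇒ ω_c²/ω_r² = 36/53
Coupling ω_r² = ω_s¹ ⇒ overall = 19/3 × 36/53 = 228/53

228/53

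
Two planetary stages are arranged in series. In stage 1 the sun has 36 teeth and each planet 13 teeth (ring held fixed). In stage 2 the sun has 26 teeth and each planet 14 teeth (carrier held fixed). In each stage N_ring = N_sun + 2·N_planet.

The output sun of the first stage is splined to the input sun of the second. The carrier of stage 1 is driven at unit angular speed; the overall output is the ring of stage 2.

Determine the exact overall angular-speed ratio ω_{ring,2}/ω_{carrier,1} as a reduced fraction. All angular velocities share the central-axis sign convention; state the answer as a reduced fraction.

-637/486

Stage 1: N_ring = 36 + 2·13 = 62
Stage 1: 36(ω_s−ω_c) = −62(ω_r−ω_c),  ω_r=0, ω_c=1
Stage 1: ω_s = 1 − (62/36)(0−1) = 49/18
  ⇒ ω_s¹/ω_c¹ = 49/18
Stage 2: N_ring = 26 + 2·14 = 54
Stage 2: 26(ω_s−ω_c) = −54(ω_r−ω_c),  ω_c=0, ω_s=1
Stage 2: ω_r = 0 − (26/54)(1−0) = -13/27
  ⇒ ω_r²/ω_s² = -13/27
Coupling ω_s² = ω_s¹ ⇒ overall = 49/18 × -13/27 = -637/486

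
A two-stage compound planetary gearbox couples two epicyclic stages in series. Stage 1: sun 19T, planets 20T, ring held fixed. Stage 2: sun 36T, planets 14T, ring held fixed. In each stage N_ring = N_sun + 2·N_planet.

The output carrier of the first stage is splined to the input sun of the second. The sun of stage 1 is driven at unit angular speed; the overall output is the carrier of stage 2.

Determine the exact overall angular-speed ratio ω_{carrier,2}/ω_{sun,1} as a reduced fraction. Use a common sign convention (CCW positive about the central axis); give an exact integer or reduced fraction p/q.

57/650

Stage 1: N_ring = 19 + 2·20 = 59
Stage 1: 19(ω_s−ω_c) = −59(ω_r−ω_c),  ω_r=0, ω_s=1
Stage 1: 19(1−ω_c) = −59(0−ω_c)  ⇒  78ω_c = 19  ⇒  ω_c = 19/78
  ⇒ ω_c¹/ω_s¹ = 19/78
Stage 2: N_ring = 36 + 2·14 = 64
Stage 2: 36(ω_s−ω_c) = −64(ω_r−ω_c),  ω_r=0, ω_s=1
Stage 2: 36(1−ω_c) = −64(0−ω_c)  ⇒  100ω_c = 36  ⇒  ω_c = 9/25
  ⇒ ω_c²/ω_s² = 9/25
Coupling ω_s² = ω_c¹ ⇒ overall = 19/78 × 9/25 = 57/650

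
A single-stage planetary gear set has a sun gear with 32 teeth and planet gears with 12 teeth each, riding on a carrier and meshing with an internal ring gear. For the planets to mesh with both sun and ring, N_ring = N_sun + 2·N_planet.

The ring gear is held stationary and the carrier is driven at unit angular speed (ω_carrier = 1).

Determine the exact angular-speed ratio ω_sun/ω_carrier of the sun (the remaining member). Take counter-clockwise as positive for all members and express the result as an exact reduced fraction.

11/4

N_ring = 32 + 2·12 = 56
32(ω_s−ω_c) = −56(ω_r−ω_c),  ω_r=0, ω_c=1
ω_s = 1 − (56/32)(0−1) = 11/4
ω_s/ω_c = 11/4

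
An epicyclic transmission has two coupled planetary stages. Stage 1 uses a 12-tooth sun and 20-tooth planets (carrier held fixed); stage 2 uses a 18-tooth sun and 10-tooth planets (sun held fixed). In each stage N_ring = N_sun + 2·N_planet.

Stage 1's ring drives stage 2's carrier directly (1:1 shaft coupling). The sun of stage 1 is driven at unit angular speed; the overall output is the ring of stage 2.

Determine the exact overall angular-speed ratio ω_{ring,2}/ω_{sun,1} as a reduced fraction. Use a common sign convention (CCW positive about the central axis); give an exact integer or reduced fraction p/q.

Stage 1: N_ring = 12 + 2·20 = 52
Stage 1: 12(ω_s−ω_c) = −52(ω_r−ω_c),  ω_c=0, ω_s=1
Stage 1: ω_r = 0 − (12/52)(1−0) = -3/13
  ⇒ ω_r¹/ω_s¹ = -3/13
Stage 2: N_ring = 18 + 2·10 = 38
Stage 2: 18(ω_s−ω_c) = −38(ω_r−ω_c),  ω_s=0, ω_c=1
Stage 2: ω_r = 1 − (18/38)(0−1) = 28/19
  ⇒ ω_r²/ω_c² = 28/19
Coupling ω_c² = ω_r¹ ⇒ overall = -3/13 × 28/19 = -84/247

-84/247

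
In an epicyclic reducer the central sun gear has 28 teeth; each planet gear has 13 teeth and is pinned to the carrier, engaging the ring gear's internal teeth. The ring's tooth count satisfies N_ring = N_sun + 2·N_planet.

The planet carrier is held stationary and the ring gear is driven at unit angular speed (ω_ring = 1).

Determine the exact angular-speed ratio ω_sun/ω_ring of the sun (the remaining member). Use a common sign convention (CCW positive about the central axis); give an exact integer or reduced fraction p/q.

-27/14

N_ring = 28 + 2·13 = 54
28(ω_s−ω_c) = −54(ω_r−ω_c),  ω_c=0, ω_r=1
ω_s = 0 − (54/28)(1−0) = -27/14
ω_s/ω_r = -27/14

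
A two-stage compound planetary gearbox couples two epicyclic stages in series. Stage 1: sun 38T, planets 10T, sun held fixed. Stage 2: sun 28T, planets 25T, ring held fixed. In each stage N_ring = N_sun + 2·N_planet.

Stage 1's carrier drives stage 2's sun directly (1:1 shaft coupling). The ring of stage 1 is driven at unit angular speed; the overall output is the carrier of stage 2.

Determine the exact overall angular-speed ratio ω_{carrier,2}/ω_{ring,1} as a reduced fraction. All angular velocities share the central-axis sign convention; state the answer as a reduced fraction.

Stage 1: N_ring = 38 + 2·10 = 58
Stage 1: 38(ω_s−ω_c) = −58(ω_r−ω_c),  ω_s=0, ω_r=1
Stage 1: 38(0−ω_c) = −58(1−ω_c)  ⇒  96ω_c = 58  ⇒  ω_c = 29/48
  ⇒ ω_c¹/ω_r¹ = 29/48
Stage 2: N_ring = 28 + 2·25 = 78
Stage 2: 28(ω_s−ω_c) = −78(ω_r−ω_c),  ω_r=0, ω_s=1
Stage 2: 28(1−ω_c) = −78(0−ω_c)  ⇒  106ω_c = 28  ⇒  ω_c = 14/53
  ⇒ ω_c²/ω_s² = 14/53
Coupling ω_s² = ω_c¹ ⇒ overall = 29/48 × 14/53 = 203/1272

203/1272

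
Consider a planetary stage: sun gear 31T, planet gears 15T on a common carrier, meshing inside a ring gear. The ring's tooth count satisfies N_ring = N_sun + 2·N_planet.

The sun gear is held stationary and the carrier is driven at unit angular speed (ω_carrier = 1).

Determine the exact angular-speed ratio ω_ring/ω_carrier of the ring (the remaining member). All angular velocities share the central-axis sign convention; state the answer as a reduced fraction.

N_ring = 31 + 2·15 = 61
31(ω_s−ω_c) = −61(ω_r−ω_c),  ω_s=0, ω_c=1
ω_r = 1 − (31/61)(0−1) = 92/61
ω_r/ω_c = 92/61

92/61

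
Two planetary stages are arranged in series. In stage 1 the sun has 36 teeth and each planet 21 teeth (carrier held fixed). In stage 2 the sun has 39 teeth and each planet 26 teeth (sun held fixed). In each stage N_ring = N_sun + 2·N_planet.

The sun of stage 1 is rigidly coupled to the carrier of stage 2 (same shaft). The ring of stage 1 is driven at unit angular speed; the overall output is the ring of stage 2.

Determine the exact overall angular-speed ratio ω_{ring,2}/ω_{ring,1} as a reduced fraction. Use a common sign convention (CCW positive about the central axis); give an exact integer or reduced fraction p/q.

Stage 1: N_ring = 36 + 2·21 = 78
Stage 1: 36(ω_s−ω_c) = −78(ω_r−ω_c),  ω_c=0, ω_r=1
Stage 1: ω_s = 0 − (78/36)(1−0) = -13/6
  ⇒ ω_s¹/ω_r¹ = -13/6
Stage 2: N_ring = 39 + 2·26 = 91
Stage 2: 39(ω_s−ω_c) = −91(ω_r−ω_c),  ω_s=0, ω_c=1
Stage 2: ω_r = 1 − (39/91)(0−1) = 10/7
  ⇒ ω_r²/ω_c² = 10/7
Coupling ω_c² = ω_s¹ ⇒ overall = -13/6 × 10/7 = -65/21

-65/21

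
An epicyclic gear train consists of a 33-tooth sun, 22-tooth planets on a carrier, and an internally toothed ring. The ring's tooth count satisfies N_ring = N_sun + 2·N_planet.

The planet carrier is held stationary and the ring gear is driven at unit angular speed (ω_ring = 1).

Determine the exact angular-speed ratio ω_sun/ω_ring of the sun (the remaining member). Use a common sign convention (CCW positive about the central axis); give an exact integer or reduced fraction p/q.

N_ring = 33 + 2·22 = 77
33(ω_s−ω_c) = −77(ω_r−ω_c),  ω_c=0, ω_r=1
ω_s = 0 − (77/33)(1−0) = -7/3
ω_s/ω_r = -7/3

-7/3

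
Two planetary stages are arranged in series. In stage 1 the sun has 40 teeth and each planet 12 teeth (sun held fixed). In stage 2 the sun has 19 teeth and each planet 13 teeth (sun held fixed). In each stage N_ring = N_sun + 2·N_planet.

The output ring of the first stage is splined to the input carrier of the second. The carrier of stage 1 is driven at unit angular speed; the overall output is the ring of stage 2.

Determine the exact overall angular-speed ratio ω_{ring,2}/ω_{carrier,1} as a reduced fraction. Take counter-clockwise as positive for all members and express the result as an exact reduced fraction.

104/45

Stage 1: N_ring = 40 + 2·12 = 64
Stage 1: 40(ω_s−ω_c) = −64(ω_r−ω_c),  ω_s=0, ω_c=1
Stage 1: ω_r = 1 − (40/64)(0−1) = 13/8
  ⇒ ω_r¹/ω_c¹ = 13/8
Stage 2: N_ring = 19 + 2·13 = 45
Stage 2: 19(ω_s−ω_c) = −45(ω_r−ω_c),  ω_s=0, ω_c=1
Stage 2: ω_r = 1 − (19/45)(0−1) = 64/45
  ⇒ ω_r²/ω_c² = 64/45
Coupling ω_c² = ω_r¹ ⇒ overall = 13/8 × 64/45 = 104/45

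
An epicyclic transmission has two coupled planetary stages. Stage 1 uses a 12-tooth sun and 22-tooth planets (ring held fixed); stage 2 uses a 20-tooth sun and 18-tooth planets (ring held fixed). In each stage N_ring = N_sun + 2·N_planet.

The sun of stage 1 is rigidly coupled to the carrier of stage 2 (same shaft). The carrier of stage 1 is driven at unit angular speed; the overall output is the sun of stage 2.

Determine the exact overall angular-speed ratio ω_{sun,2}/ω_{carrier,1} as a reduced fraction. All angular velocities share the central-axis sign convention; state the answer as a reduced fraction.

Stage 1: N_ring = 12 + 2·22 = 56
Stage 1: 12(ω_s−ω_c) = −56(ω_r−ω_c),  ω_r=0, ω_c=1
Stage 1: ω_s = 1 − (56/12)(0−1) = 17/3
  ⇒ ω_s¹/ω_c¹ = 17/3
Stage 2: N_ring = 20 + 2·18 = 56
Stage 2: 20(ω_s−ω_c) = −56(ω_r−ω_c),  ω_r=0, ω_c=1
Stage 2: ω_s = 1 − (56/20)(0−1) = 19/5
  ⇒ ω_s²/ω_c² = 19/5
Coupling ω_c² = ω_s¹ ⇒ overall = 17/3 × 19/5 = 323/15

323/15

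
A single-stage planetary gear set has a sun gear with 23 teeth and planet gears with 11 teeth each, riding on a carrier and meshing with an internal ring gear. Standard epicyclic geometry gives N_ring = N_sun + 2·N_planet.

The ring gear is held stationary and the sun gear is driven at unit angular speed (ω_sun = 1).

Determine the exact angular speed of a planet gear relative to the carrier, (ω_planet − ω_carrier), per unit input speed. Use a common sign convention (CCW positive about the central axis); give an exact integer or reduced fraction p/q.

-1035/748

N_ring = 23 + 2·11 = 45
23(ω_s−ω_c) = −45(ω_r−ω_c),  ω_r=0, ω_s=1
23(1−ω_c) = −45(0−ω_c)  ⇒  68ω_c = 23  ⇒  ω_c = 23/68
sun–planet: 23·(1−23/68) = −11·(ω_p−ω_c)  ⇒  ω_p−ω_c = −(23/11)·(45/68) = -1035/748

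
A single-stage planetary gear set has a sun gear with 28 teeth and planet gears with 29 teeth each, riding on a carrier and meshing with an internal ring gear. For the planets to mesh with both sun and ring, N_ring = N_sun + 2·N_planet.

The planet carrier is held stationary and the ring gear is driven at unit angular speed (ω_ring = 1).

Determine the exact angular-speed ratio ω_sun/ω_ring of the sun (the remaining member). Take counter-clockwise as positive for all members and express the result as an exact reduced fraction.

N_ring = 28 + 2·29 = 86
28(ω_s−ω_c) = −86(ω_r−ω_c),  ω_c=0, ω_r=1
ω_s = 0 − (86/28)(1−0) = -43/14
ω_s/ω_r = -43/14

-43/14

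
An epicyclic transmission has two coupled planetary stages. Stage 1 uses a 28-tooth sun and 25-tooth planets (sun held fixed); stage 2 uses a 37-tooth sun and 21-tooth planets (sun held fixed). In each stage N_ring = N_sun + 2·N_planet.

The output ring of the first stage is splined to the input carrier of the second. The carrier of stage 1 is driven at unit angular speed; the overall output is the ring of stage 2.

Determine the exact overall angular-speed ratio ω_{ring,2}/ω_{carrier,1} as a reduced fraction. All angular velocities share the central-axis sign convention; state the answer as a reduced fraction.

Stage 1: N_ring = 28 + 2·25 = 78
Stage 1: 28(ω_s−ω_c) = −78(ω_r−ω_c),  ω_s=0, ω_c=1
Stage 1: ω_r = 1 − (28/78)(0−1) = 53/39
  ⇒ ω_r¹/ω_c¹ = 53/39
Stage 2: N_ring = 37 + 2·21 = 79
Stage 2: 37(ω_s−ω_c) = −79(ω_r−ω_c),  ω_s=0, ω_c=1
Stage 2: ω_r = 1 − (37/79)(0−1) = 116/79
  ⇒ ω_r²/ω_c² = 116/79
Coupling ω_c² = ω_r¹ ⇒ overall = 53/39 × 116/79 = 6148/3081

6148/3081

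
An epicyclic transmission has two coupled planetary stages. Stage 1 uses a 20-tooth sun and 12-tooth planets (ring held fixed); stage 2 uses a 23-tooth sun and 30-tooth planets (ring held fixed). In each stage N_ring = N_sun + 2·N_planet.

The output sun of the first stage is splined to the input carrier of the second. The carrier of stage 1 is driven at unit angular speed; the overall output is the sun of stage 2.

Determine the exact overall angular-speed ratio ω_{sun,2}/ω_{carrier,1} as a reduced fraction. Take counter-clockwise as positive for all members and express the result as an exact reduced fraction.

1696/115

Stage 1: N_ring = 20 + 2·12 = 44
Stage 1: 20(ω_s−ω_c) = −44(ω_r−ω_c),  ω_r=0, ω_c=1
Stage 1: ω_s = 1 − (44/20)(0−1) = 16/5
  ⇒ ω_s¹/ω_c¹ = 16/5
Stage 2: N_ring = 23 + 2·30 = 83
Stage 2: 23(ω_s−ω_c) = −83(ω_r−ω_c),  ω_r=0, ω_c=1
Stage 2: ω_s = 1 − (83/23)(0−1) = 106/23
  ⇒ ω_s²/ω_c² = 106/23
Coupling ω_c² = ω_s¹ ⇒ overall = 16/5 × 106/23 = 1696/115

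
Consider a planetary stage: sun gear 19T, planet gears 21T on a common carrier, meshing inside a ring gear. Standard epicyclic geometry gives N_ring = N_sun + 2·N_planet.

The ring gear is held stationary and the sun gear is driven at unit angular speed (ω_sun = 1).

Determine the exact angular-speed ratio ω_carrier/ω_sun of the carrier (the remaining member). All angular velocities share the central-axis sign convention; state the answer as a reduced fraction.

N_ring = 19 + 2·21 = 61
19(ω_s−ω_c) = −61(ω_r−ω_c),  ω_r=0, ω_s=1
19(1−ω_c) = −61(0−ω_c)  ⇒  80ω_c = 19  ⇒  ω_c = 19/80
ω_c/ω_s = 19/80

19/80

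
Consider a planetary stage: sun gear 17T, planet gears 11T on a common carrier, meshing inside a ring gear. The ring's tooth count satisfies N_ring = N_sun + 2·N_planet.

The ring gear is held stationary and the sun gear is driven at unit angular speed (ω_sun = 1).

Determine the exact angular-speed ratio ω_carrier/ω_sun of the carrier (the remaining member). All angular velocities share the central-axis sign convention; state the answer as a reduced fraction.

N_ring = 17 + 2·11 = 39
17(ω_s−ω_c) = −39(ω_r−ω_c),  ω_r=0, ω_s=1
17(1−ω_c) = −39(0−ω_c)  ⇒  56ω_c = 17  ⇒  ω_c = 17/56
ω_c/ω_s = 17/56

17/56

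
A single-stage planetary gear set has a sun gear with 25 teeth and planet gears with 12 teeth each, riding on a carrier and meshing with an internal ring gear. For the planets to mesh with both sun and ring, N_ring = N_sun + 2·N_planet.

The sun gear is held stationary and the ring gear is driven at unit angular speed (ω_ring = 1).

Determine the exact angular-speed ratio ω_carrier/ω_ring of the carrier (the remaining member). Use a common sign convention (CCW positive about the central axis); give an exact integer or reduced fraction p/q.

N_ring = 25 + 2·12 = 49
25(ω_s−ω_c) = −49(ω_r−ω_c),  ω_s=0, ω_r=1
25(0−ω_c) = −49(1−ω_c)  ⇒  74ω_c = 49  ⇒  ω_c = 49/74
ω_c/ω_r = 49/74

49/74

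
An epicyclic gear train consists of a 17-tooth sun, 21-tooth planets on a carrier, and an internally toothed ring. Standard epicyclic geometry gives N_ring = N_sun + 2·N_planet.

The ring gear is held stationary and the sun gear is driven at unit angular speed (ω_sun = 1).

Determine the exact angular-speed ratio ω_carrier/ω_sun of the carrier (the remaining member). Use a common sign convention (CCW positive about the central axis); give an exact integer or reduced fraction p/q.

N_ring = 17 + 2·21 = 59
17(ω_s−ω_c) = −59(ω_r−ω_c),  ω_r=0, ω_s=1
17(1−ω_c) = −59(0−ω_c)  ⇒  76ω_c = 17  ⇒  ω_c = 17/76
ω_c/ω_s = 17/76

17/76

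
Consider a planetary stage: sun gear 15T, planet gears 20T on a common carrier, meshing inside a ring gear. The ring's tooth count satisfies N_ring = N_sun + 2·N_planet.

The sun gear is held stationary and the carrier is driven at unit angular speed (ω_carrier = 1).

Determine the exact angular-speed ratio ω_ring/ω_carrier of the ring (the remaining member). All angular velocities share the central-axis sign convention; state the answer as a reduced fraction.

N_ring = 15 + 2·20 = 55
15(ω_s−ω_c) = −55(ω_r−ω_c),  ω_s=0, ω_c=1
ω_r = 1 − (15/55)(0−1) = 14/11
ω_r/ω_c = 14/11

14/11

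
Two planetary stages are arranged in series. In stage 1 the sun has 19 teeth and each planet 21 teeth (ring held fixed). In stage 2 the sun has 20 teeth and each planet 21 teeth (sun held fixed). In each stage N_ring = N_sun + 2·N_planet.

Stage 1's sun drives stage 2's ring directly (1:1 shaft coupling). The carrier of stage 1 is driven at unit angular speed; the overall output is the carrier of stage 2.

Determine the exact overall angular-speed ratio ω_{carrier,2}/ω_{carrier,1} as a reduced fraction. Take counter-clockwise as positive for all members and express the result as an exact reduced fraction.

Stage 1: N_ring = 19 + 2·21 = 61
Stage 1: 19(ω_s−ω_c) = −61(ω_r−ω_c),  ω_r=0, ω_c=1
Stage 1: ω_s = 1 − (61/19)(0−1) = 80/19
  ⇒ ω_s¹/ω_c¹ = 80/19
Stage 2: N_ring = 20 + 2·21 = 62
Stage 2: 20(ω_s−ω_c) = −62(ω_r−ω_c),  ω_s=0, ω_r=1
Stage 2: 20(0−ω_c) = −62(1−ω_c)  ⇒  82ω_c = 62  ⇒  ω_c = 31/41
  ⇒ ω_c²/ω_r² = 31/41
Coupling ω_r² = ω_s¹ ⇒ overall = 80/19 × 31/41 = 2480/779

2480/779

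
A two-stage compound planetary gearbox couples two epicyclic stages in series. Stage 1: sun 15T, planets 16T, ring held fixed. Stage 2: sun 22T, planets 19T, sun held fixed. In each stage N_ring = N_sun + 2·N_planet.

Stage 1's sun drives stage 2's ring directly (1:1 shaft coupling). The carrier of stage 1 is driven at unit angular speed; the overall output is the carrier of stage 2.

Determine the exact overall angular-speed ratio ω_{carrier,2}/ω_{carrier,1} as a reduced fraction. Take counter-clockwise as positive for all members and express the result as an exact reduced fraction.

Stage 1: N_ring = 15 + 2·16 = 47
Stage 1: 15(ω_s−ω_c) = −47(ω_r−ω_c),  ω_r=0, ω_c=1
Stage 1: ω_s = 1 − (47/15)(0−1) = 62/15
  ⇒ ω_s¹/ω_c¹ = 62/15
Stage 2: N_ring = 22 + 2·19 = 60
Stage 2: 22(ω_s−ω_c) = −60(ω_r−ω_c),  ω_s=0, ω_r=1
Stage 2: 22(0−ω_c) = −60(1−ω_c)  ⇒  82ω_c = 60  ⇒  ω_c = 30/41
  ⇒ ω_c²/ω_r² = 30/41
Coupling ω_r² = ω_s¹ ⇒ overall = 62/15 × 30/41 = 124/41

124/41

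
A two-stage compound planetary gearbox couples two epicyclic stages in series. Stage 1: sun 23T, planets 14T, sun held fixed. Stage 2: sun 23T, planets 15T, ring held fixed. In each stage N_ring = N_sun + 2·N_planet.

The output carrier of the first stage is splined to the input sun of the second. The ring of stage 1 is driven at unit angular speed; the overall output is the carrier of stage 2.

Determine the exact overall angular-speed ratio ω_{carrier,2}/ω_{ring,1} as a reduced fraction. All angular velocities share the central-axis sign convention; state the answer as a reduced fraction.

1173/5624

Stage 1: N_ring = 23 + 2·14 = 51
Stage 1: 23(ω_s−ω_c) = −51(ω_r−ω_c),  ω_s=0, ω_r=1
Stage 1: 23(0−ω_c) = −51(1−ω_c)  ⇒  74ω_c = 51  ⇒  ω_c = 51/74
  ⇒ ω_c¹/ω_r¹ = 51/74
Stage 2: N_ring = 23 + 2·15 = 53
Stage 2: 23(ω_s−ω_c) = −53(ω_r−ω_c),  ω_r=0, ω_s=1
Stage 2: 23(1−ω_c) = −53(0−ω_c)  ⇒  76ω_c = 23  ⇒  ω_c = 23/76
  ⇒ ω_c²/ω_s² = 23/76
Coupling ω_s² = ω_c¹ ⇒ overall = 51/74 × 23/76 = 1173/5624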